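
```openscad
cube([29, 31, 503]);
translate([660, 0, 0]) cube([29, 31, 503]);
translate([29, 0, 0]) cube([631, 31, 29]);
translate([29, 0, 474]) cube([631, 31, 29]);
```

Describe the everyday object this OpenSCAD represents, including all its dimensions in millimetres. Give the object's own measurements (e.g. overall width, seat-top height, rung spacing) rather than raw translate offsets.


A rectangular picture frame lying in the x–z plane (depth along y). The opening is 631 mm wide (x) by 445 mm tall (z), surrounded by a border 29 mm wide on all four sides. The frame is 31 mm deep and is made of two full-height vertical stiles with two horizontal rails fitted between them.


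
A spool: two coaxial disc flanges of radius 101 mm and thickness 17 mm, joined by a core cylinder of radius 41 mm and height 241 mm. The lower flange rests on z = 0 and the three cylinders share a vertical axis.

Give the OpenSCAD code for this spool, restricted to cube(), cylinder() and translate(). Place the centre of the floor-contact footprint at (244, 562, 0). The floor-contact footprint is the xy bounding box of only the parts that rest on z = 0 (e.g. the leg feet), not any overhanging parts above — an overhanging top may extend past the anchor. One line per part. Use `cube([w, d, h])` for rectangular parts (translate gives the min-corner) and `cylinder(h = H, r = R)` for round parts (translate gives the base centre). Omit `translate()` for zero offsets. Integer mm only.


translate([244, 562, 0]) cylinder(h = 17, r = 101);
translate([244, 562, 17]) cylinder(h = 241, r = 41);
translate([244, 562, 258]) cylinder(h = 17, r = 101);


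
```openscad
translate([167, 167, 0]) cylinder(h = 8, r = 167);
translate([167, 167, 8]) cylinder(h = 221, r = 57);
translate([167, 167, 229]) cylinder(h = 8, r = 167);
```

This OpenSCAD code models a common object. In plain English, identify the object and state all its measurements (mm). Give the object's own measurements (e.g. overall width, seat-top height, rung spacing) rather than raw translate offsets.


A spool: two coaxial disc flanges of radius 167 mm and thickness 8 mm, joined by a core cylinder of radius 57 mm and height 221 mm. The lower flange rests on z = 0 and the three cylinders share a vertical axis.


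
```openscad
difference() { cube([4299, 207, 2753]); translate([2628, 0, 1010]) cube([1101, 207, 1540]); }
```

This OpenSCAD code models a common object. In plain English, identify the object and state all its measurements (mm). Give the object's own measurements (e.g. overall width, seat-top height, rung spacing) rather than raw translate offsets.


A wall 4299 mm long (x), 207 mm thick (y), 2753 mm tall, with a rectangular window opening cut through it. The opening is 1101 mm wide and 1540 mm tall; its sill is at z = 1010 mm and its near (−x) edge is 2628 mm from the wall's −x end. The opening passes through the full wall thickness.


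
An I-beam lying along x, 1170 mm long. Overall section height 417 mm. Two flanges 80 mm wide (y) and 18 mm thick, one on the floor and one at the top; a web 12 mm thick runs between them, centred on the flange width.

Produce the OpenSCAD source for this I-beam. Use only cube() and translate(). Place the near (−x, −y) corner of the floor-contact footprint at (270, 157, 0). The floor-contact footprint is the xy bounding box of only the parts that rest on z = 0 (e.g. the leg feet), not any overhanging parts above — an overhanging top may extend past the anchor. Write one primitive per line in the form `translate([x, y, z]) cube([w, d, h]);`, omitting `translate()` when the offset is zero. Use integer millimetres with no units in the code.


translate([270, 157, 0]) cube([1170, 80, 18]);
translate([270, 191, 18]) cube([1170, 12, 381]);
translate([270, 157, 399]) cube([1170, 80, 18]);


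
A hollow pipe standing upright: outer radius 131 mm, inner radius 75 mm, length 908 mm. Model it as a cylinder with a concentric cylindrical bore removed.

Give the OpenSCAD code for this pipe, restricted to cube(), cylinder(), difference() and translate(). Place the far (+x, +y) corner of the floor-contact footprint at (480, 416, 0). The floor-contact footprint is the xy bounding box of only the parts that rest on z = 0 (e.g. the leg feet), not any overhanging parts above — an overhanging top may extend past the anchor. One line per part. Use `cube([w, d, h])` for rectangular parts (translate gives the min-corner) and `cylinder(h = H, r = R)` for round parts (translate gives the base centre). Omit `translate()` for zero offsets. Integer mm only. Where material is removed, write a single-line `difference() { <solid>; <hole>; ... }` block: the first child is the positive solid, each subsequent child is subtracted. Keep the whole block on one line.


difference() { translate([349, 285, 0]) cylinder(h = 908, r = 131); translate([349, 285, 0]) cylinder(h = 908, r = 75); }


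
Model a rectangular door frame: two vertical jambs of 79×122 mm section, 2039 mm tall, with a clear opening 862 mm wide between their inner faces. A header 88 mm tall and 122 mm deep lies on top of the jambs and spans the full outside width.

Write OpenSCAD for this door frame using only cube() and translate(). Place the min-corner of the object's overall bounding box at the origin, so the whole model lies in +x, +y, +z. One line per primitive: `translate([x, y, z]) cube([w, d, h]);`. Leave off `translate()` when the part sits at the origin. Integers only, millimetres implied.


cube([79, 122, 2039]);
translate([941, 0, 0]) cube([79, 122, 2039]);
translate([0, 0, 2039]) cube([1020, 122, 88]);


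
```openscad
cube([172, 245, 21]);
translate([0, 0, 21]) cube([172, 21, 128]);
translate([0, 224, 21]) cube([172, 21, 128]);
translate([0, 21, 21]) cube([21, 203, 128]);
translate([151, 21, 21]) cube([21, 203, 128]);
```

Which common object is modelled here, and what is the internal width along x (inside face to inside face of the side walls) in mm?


An open box. The internal width is 130 mm.

A 172×245 base slab with four walls standing on it — an open box. The base is 172 mm wide and the walls are 21 mm thick, so the internal width is 172 − 2 × 21 = 130 mm.


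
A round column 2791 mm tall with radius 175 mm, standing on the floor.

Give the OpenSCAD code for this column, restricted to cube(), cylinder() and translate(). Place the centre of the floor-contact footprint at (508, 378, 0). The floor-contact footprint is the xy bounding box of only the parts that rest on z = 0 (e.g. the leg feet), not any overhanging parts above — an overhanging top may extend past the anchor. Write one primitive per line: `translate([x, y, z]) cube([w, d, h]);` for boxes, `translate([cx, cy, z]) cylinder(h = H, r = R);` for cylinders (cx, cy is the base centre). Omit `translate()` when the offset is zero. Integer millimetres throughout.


translate([508, 378, 0]) cylinder(h = 2791, r = 175);


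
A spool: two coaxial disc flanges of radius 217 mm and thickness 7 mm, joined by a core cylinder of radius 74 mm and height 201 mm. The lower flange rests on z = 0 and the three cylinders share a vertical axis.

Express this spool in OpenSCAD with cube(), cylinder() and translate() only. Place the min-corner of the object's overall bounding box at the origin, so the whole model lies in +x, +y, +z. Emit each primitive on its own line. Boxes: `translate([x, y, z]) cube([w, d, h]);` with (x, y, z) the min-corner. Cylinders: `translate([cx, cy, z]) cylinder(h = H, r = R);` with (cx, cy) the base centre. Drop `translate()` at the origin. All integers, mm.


translate([217, 217, 0]) cylinder(h = 7, r = 217);
translate([217, 217, 7]) cylinder(h = 201, r = 74);
translate([217, 217, 208]) cylinder(h = 7, r = 217);


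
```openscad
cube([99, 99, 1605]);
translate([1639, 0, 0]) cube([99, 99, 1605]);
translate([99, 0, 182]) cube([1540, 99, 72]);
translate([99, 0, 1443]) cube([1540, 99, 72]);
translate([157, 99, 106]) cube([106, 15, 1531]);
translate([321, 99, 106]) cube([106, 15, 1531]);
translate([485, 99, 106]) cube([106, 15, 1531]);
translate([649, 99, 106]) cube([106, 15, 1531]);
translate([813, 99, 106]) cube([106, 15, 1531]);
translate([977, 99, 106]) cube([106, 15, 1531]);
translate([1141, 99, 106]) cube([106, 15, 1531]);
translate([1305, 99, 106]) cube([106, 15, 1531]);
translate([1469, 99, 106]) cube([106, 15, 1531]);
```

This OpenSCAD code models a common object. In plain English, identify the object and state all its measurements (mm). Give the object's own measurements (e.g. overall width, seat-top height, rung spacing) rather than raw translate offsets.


A fence section. Two 99×99 mm posts, 1605 mm tall, stand on the floor with a clear span of 1540 mm between their inner faces. Two horizontal rails of 99×72 mm section span the gap between the posts with their undersides at z = 182 mm and z = 1443 mm, flush with the posts' −y face. 9 pickets, each 106 mm wide, 15 mm thick and 1531 mm tall, are fixed to the +y face of the rails with their bottoms at z = 106 mm, spaced across the span with a 58 mm gap after the −x post and between neighbouring pickets, with 64 mm left before the +x post.


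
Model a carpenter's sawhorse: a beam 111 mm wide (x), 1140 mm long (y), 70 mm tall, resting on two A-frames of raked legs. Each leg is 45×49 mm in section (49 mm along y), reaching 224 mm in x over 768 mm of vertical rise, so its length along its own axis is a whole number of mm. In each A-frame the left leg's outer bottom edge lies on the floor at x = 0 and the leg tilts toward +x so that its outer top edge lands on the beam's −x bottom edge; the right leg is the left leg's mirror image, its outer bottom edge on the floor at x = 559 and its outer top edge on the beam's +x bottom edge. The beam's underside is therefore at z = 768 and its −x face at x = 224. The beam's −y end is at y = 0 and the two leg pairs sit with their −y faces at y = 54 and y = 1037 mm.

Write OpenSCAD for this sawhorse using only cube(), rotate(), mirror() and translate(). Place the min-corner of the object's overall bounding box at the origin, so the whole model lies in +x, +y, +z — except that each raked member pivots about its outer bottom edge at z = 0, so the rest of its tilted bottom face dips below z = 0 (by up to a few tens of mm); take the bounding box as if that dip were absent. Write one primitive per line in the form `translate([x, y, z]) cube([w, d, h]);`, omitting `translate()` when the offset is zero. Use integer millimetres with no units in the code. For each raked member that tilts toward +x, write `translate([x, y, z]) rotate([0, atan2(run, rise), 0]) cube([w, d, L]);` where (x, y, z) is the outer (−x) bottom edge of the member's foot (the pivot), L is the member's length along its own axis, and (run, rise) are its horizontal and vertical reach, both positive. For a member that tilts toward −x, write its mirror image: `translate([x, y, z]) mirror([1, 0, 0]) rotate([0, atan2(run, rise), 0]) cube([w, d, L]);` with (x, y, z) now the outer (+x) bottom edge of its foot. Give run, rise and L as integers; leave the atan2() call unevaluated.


// leg length = √(224² + 768²) = 800
// right-leg outer foot x = 2·224 + 111 = 559
// beam min-corner = (224, 0, 768)
translate([224, 0, 768]) cube([111, 1140, 70]);
translate([0, 54, 0]) rotate([0, atan2(224, 768), 0]) cube([45, 49, 800]);
translate([559, 54, 0]) mirror([1, 0, 0]) rotate([0, atan2(224, 768), 0]) cube([45, 49, 800]);
translate([0, 1037, 0]) rotate([0, atan2(224, 768), 0]) cube([45, 49, 800]);
translate([559, 1037, 0]) mirror([1, 0, 0]) rotate([0, atan2(224, 768), 0]) cube([45, 49, 800]);


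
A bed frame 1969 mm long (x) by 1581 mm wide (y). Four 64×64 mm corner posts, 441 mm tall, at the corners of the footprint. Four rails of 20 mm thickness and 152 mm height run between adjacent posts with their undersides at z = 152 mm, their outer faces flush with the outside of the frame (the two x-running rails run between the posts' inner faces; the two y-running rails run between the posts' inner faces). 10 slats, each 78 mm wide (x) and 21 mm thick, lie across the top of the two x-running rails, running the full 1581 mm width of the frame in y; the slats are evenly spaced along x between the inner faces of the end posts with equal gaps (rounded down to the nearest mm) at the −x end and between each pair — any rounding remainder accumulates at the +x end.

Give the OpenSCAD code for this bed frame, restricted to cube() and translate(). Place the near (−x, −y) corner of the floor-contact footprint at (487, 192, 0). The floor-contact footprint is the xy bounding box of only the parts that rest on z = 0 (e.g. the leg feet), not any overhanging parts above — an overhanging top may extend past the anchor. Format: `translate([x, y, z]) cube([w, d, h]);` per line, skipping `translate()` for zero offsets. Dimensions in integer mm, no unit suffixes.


translate([487, 192, 0]) cube([64, 64, 441]);
translate([487, 1709, 0]) cube([64, 64, 441]);
translate([2392, 192, 0]) cube([64, 64, 441]);
translate([2392, 1709, 0]) cube([64, 64, 441]);
translate([551, 192, 152]) cube([1841, 20, 152]);
translate([551, 1753, 152]) cube([1841, 20, 152]);
translate([487, 256, 152]) cube([20, 1453, 152]);
translate([2436, 256, 152]) cube([20, 1453, 152]);
translate([647, 192, 304]) cube([78, 1581, 21]);
translate([821, 192, 304]) cube([78, 1581, 21]);
translate([995, 192, 304]) cube([78, 1581, 21]);
translate([1169, 192, 304]) cube([78, 1581, 21]);
translate([1343, 192, 304]) cube([78, 1581, 21]);
translate([1517, 192, 304]) cube([78, 1581, 21]);
translate([1691, 192, 304]) cube([78, 1581, 21]);
translate([1865, 192, 304]) cube([78, 1581, 21]);
translate([2039, 192, 304]) cube([78, 1581, 21]);
translate([2213, 192, 304]) cube([78, 1581, 21]);


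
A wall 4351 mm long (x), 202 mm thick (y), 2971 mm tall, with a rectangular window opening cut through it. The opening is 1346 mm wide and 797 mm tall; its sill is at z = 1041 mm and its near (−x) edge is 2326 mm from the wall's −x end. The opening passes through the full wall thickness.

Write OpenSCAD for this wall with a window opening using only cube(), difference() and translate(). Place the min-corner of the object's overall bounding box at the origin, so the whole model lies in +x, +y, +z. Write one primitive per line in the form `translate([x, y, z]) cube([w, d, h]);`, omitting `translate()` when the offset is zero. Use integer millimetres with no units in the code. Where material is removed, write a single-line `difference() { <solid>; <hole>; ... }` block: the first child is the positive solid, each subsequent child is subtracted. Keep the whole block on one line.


difference() { cube([4351, 202, 2971]); translate([2326, 0, 1041]) cube([1346, 202, 797]); }


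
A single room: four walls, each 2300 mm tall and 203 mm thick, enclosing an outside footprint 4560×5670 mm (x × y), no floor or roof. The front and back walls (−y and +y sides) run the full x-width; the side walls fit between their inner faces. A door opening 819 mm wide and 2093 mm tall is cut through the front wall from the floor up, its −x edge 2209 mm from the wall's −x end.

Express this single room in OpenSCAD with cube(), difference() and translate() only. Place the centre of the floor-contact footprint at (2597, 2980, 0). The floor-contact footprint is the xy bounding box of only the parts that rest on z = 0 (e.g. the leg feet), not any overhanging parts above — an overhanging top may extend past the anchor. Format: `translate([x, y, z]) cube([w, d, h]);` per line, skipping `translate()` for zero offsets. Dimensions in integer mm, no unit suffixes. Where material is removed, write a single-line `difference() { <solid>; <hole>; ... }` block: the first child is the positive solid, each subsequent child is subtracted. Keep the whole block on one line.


difference() { translate([317, 145, 0]) cube([4560, 203, 2300]); translate([2526, 145, 0]) cube([819, 203, 2093]); }
translate([317, 5612, 0]) cube([4560, 203, 2300]);
translate([317, 348, 0]) cube([203, 5264, 2300]);
translate([4674, 348, 0]) cube([203, 5264, 2300]);


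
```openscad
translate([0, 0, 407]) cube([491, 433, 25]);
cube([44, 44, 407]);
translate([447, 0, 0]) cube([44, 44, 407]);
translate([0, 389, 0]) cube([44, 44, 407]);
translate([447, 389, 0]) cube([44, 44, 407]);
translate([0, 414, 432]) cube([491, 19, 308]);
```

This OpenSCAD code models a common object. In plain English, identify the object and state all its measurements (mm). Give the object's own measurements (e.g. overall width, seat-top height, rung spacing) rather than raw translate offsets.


A chair. The seat is a 491×433×25 mm slab with its top at z = 432 mm, on four 44×44 mm corner legs (flush with the seat edges, standing on z = 0). A flat backrest 19 mm thick, 308 mm tall, spans the full seat width and rises from the seat top along its +y edge, rear face flush with the rear of the seat.


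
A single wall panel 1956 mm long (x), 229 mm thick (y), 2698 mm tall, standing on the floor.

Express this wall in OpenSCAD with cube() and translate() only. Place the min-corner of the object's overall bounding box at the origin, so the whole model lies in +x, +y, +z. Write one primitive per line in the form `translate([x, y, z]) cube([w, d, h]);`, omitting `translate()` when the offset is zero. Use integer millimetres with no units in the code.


cube([1956, 229, 2698]);


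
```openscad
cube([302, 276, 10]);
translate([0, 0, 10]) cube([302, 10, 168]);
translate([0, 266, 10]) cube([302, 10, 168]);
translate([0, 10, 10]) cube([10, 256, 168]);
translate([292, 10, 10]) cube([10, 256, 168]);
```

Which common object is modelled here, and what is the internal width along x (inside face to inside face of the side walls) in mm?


An open box. The internal width is 282 mm.

A 302×276 base slab with four walls standing on it — an open box. The base is 302 mm wide and the walls are 10 mm thick, so the internal width is 302 − 2 × 10 = 282 mm.


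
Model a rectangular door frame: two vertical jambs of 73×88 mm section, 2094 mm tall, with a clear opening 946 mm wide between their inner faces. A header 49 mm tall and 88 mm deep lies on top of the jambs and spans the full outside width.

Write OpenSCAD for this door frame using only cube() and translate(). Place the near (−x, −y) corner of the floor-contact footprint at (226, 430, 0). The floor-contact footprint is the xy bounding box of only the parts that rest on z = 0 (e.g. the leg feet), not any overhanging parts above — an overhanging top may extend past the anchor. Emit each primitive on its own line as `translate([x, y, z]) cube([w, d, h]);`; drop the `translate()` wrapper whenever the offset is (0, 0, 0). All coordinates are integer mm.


translate([226, 430, 0]) cube([73, 88, 2094]);
translate([1245, 430, 0]) cube([73, 88, 2094]);
translate([226, 430, 2094]) cube([1092, 88, 49]);


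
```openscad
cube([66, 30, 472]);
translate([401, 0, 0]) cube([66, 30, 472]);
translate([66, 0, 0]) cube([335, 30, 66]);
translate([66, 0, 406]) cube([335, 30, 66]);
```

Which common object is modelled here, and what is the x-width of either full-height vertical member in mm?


A picture frame. The border width is 66 mm.

Four thin pieces enclosing a rectangular opening — a picture frame. The two full-height stiles are 472 mm tall; the top rail sits at z = 406 and is 66 mm tall, so the border above the opening is 472 − 406 = 66 mm, matching the stile x-width.


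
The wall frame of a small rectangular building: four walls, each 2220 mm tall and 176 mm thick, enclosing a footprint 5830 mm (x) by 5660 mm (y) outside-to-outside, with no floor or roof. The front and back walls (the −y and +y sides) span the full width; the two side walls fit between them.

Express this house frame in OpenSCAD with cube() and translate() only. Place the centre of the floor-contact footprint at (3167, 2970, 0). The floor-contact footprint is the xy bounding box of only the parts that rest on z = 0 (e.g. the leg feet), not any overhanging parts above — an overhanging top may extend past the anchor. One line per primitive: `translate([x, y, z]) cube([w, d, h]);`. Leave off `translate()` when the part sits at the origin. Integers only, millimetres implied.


translate([252, 140, 0]) cube([5830, 176, 2220]);
translate([252, 5624, 0]) cube([5830, 176, 2220]);
translate([252, 316, 0]) cube([176, 5308, 2220]);
translate([5906, 316, 0]) cube([176, 5308, 2220]);


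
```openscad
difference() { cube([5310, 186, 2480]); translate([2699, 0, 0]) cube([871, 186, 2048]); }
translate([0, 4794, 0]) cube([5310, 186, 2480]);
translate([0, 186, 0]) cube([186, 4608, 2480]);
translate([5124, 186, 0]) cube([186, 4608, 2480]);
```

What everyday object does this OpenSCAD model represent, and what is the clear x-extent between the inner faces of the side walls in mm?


A single room. The interior width is 4938 mm.

Four walls enclosing a rectangle with a door in the front wall — a room. Outside width 5310 minus two 186 mm walls gives 4938 mm.


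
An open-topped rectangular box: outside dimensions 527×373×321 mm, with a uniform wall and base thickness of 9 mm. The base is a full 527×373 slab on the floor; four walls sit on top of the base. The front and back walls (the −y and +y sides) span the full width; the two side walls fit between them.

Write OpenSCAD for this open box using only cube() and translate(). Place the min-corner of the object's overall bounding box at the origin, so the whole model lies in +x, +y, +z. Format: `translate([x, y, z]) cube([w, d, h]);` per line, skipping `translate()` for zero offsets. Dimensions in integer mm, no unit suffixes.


cube([527, 373, 9]);
translate([0, 0, 9]) cube([527, 9, 312]);
translate([0, 364, 9]) cube([527, 9, 312]);
translate([0, 9, 9]) cube([9, 355, 312]);
translate([518, 9, 9]) cube([9, 355, 312]);


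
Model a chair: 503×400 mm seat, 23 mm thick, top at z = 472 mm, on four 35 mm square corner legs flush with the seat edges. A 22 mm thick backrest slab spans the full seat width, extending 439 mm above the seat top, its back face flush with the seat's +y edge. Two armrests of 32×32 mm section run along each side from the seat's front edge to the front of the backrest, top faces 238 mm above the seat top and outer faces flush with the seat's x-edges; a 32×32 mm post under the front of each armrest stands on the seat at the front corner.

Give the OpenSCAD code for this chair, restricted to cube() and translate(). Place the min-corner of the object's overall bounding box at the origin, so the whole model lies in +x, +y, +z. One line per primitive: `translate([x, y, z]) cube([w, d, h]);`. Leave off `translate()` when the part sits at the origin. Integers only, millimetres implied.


// leg_h = 472 - 23 = 449
// arm post h = 238 - 32 = 206
translate([0, 0, 449]) cube([503, 400, 23]);
cube([35, 35, 449]);
translate([468, 0, 0]) cube([35, 35, 449]);
translate([0, 365, 0]) cube([35, 35, 449]);
translate([468, 365, 0]) cube([35, 35, 449]);
translate([0, 378, 472]) cube([503, 22, 439]);
translate([0, 0, 678]) cube([32, 378, 32]);
translate([471, 0, 678]) cube([32, 378, 32]);
translate([0, 0, 472]) cube([32, 32, 206]);
translate([471, 0, 472]) cube([32, 32, 206]);


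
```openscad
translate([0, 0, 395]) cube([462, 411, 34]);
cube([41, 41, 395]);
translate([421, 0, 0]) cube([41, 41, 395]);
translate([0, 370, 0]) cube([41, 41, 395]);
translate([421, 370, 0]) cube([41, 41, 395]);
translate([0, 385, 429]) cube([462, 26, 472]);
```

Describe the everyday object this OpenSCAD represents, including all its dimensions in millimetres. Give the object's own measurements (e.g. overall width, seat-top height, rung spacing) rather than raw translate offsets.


A chair. The seat is a 462×411×34 mm slab with its top at z = 429 mm, on four 41×41 mm corner legs (flush with the seat edges, standing on z = 0). A flat backrest 26 mm thick, 472 mm tall, spans the full seat width and rises from the seat top along its +y edge, rear face flush with the rear of the seat.


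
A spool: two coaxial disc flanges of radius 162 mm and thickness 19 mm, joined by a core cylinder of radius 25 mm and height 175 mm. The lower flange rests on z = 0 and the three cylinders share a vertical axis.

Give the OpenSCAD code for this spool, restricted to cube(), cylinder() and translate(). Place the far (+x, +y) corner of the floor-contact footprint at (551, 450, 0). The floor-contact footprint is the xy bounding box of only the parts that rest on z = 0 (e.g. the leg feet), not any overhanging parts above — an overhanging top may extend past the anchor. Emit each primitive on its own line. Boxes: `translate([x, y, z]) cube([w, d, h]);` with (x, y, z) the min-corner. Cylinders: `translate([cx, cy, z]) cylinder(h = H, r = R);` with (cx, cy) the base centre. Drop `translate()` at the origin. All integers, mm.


translate([389, 288, 0]) cylinder(h = 19, r = 162);
translate([389, 288, 19]) cylinder(h = 175, r = 25);
translate([389, 288, 194]) cylinder(h = 19, r = 162);


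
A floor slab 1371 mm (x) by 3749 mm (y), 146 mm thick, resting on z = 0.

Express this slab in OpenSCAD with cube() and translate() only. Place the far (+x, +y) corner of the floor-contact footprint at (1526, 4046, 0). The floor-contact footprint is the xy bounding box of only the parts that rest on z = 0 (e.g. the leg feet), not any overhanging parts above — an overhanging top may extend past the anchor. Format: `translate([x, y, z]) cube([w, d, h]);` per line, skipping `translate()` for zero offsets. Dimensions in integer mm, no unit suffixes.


translate([155, 297, 0]) cube([1371, 3749, 146]);


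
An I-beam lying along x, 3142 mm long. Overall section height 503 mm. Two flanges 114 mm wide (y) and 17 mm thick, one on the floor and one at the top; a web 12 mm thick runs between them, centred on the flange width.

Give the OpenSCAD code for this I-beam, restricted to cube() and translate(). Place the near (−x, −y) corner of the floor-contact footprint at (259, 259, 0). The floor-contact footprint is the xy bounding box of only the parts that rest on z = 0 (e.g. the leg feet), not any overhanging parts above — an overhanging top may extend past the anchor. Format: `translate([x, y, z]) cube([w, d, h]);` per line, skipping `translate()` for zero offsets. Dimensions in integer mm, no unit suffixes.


translate([259, 259, 0]) cube([3142, 114, 17]);
translate([259, 310, 17]) cube([3142, 12, 469]);
translate([259, 259, 486]) cube([3142, 114, 17]);


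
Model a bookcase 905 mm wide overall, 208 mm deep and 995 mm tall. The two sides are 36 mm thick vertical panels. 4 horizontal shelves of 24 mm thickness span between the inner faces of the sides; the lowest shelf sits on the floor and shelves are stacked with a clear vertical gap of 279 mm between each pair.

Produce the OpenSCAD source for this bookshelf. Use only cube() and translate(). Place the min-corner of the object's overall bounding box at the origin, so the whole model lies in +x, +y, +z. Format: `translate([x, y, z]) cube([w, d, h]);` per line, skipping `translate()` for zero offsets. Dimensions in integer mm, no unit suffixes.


cube([36, 208, 995]);
translate([869, 0, 0]) cube([36, 208, 995]);
translate([36, 0, 0]) cube([833, 208, 24]);
translate([36, 0, 303]) cube([833, 208, 24]);
translate([36, 0, 606]) cube([833, 208, 24]);
translate([36, 0, 909]) cube([833, 208, 24]);


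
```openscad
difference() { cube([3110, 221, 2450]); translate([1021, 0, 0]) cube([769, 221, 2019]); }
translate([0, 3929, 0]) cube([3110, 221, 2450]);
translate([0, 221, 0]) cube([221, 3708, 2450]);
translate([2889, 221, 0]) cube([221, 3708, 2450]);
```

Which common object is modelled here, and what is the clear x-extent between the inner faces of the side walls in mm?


A single room. The interior width is 2668 mm.

Four walls enclosing a rectangle with a door in the front wall — a room. Outside width 3110 minus two 221 mm walls gives 2668 mm.


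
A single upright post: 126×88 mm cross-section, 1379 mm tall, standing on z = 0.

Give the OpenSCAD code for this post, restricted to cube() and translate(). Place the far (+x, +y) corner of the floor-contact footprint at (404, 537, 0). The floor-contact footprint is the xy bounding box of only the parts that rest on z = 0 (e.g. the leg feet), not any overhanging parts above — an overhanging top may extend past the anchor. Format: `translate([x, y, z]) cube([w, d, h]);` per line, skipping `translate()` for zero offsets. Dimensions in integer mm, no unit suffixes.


translate([278, 449, 0]) cube([126, 88, 1379]);


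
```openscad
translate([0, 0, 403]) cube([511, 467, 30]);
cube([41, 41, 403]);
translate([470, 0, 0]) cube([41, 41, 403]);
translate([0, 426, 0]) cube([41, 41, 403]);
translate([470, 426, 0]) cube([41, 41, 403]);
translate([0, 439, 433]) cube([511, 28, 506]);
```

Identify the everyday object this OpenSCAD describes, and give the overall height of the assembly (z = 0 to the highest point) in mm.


A chair. The overall height is 939 mm.

A slab on four corner posts with a tall panel at the back — a chair. The seat slab sits at z = 403 with thickness 30, and the 506 mm backrest starts at the seat top, so the overall height is 403 + 30 + 506 = 939 mm.


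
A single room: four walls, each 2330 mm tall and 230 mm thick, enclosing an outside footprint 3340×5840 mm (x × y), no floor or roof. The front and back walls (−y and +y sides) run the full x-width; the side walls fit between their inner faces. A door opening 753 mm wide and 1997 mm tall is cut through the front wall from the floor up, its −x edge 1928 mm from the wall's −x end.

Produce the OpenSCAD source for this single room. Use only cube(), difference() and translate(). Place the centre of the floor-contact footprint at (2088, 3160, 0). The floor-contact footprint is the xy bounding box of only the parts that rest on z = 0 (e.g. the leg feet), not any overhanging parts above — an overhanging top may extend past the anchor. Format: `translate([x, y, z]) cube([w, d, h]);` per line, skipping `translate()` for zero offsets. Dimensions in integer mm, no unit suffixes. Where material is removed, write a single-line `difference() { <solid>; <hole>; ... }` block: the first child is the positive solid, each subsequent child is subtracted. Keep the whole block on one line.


difference() { translate([418, 240, 0]) cube([3340, 230, 2330]); translate([2346, 240, 0]) cube([753, 230, 1997]); }
translate([418, 5850, 0]) cube([3340, 230, 2330]);
translate([418, 470, 0]) cube([230, 5380, 2330]);
translate([3528, 470, 0]) cube([230, 5380, 2330]);


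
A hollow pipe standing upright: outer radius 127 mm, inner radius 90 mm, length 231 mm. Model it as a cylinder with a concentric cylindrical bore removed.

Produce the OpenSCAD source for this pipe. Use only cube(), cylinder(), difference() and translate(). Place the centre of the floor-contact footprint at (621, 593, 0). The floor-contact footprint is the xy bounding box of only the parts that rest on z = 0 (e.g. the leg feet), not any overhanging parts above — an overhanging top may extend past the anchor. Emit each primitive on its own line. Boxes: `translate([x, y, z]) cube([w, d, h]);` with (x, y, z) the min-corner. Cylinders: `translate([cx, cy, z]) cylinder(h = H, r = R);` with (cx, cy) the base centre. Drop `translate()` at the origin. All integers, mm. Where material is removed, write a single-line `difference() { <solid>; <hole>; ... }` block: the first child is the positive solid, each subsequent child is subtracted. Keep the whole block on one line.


difference() { translate([621, 593, 0]) cylinder(h = 231, r = 127); translate([621, 593, 0]) cylinder(h = 231, r = 90); }


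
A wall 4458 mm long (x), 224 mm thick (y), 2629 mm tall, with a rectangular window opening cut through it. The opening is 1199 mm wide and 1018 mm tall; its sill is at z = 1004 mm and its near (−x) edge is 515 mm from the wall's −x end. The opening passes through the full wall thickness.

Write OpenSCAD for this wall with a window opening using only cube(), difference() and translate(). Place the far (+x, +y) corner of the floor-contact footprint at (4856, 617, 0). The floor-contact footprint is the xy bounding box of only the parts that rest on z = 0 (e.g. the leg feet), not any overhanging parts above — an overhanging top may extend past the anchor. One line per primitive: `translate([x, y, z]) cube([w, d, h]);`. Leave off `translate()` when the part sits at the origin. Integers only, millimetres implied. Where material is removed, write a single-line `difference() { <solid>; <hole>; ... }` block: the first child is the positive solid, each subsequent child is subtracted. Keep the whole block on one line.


difference() { translate([398, 393, 0]) cube([4458, 224, 2629]); translate([913, 393, 1004]) cube([1199, 224, 1018]); }


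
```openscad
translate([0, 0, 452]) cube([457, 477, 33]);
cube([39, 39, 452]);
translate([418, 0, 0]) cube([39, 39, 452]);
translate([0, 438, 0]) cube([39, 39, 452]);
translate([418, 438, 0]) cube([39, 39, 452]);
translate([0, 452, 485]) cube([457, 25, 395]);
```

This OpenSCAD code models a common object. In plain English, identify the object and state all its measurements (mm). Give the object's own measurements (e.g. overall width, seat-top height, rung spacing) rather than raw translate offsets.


A chair. The seat is a 457×477×33 mm slab with its top at z = 485 mm, on four 39×39 mm corner legs (flush with the seat edges, standing on z = 0). A flat backrest 25 mm thick, 395 mm tall, spans the full seat width and rises from the seat top along its +y edge, rear face flush with the rear of the seat.


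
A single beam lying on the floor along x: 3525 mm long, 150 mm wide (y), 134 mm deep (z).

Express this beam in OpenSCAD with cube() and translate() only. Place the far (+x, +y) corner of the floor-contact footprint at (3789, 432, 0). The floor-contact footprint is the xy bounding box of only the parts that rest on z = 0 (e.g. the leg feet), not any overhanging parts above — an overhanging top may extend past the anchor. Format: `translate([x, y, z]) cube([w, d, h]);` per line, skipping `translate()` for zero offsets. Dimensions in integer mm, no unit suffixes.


translate([264, 282, 0]) cube([3525, 150, 134]);


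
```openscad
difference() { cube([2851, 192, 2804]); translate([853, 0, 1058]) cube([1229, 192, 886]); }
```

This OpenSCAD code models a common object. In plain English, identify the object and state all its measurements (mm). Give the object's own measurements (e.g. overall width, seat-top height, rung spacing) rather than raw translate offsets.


A wall 2851 mm long (x), 192 mm thick (y), 2804 mm tall, with a rectangular window opening cut through it. The opening is 1229 mm wide and 886 mm tall; its sill is at z = 1058 mm and its near (−x) edge is 853 mm from the wall's −x end. The opening passes through the full wall thickness.


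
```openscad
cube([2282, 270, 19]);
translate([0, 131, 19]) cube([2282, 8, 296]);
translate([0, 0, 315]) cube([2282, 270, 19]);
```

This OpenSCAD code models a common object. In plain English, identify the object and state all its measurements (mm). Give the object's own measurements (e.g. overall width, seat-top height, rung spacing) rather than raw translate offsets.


An I-beam lying along x, 2282 mm long. Overall section height 334 mm. Two flanges 270 mm wide (y) and 19 mm thick, one on the floor and one at the top; a web 8 mm thick runs between them, centred on the flange width.


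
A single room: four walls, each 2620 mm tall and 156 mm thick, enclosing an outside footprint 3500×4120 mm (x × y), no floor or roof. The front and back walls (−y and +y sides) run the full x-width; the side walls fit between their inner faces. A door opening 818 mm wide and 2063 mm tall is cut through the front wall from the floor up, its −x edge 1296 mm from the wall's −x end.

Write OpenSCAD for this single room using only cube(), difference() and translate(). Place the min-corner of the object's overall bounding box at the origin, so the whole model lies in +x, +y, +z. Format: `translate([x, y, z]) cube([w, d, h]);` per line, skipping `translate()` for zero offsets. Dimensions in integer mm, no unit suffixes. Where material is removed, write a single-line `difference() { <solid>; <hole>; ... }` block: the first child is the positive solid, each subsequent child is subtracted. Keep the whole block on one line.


difference() { cube([3500, 156, 2620]); translate([1296, 0, 0]) cube([818, 156, 2063]); }
translate([0, 3964, 0]) cube([3500, 156, 2620]);
translate([0, 156, 0]) cube([156, 3808, 2620]);
translate([3344, 156, 0]) cube([156, 3808, 2620]);


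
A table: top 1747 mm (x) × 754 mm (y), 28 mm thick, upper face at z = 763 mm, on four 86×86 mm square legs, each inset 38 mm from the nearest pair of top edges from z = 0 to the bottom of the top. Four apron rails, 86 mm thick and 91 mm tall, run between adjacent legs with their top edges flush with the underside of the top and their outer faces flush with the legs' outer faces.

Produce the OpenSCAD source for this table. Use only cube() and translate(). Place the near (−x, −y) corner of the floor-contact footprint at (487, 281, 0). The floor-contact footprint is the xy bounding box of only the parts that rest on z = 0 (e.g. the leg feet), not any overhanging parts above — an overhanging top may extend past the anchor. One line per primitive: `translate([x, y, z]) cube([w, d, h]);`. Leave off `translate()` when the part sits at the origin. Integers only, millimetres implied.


translate([449, 243, 735]) cube([1747, 754, 28]);
translate([487, 281, 0]) cube([86, 86, 735]);
translate([2072, 281, 0]) cube([86, 86, 735]);
translate([487, 873, 0]) cube([86, 86, 735]);
translate([2072, 873, 0]) cube([86, 86, 735]);
translate([573, 281, 644]) cube([1499, 86, 91]);
translate([573, 873, 644]) cube([1499, 86, 91]);
translate([487, 367, 644]) cube([86, 506, 91]);
translate([2072, 367, 644]) cube([86, 506, 91]);


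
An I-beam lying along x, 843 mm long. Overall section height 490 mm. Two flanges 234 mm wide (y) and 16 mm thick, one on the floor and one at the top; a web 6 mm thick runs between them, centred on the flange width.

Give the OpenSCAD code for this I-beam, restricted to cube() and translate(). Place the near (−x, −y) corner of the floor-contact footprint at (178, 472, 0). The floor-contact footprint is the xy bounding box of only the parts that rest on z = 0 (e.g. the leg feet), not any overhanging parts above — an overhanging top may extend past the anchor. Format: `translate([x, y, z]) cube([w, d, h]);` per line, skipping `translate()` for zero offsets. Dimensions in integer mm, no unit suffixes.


translate([178, 472, 0]) cube([843, 234, 16]);
translate([178, 586, 16]) cube([843, 6, 458]);
translate([178, 472, 474]) cube([843, 234, 16]);


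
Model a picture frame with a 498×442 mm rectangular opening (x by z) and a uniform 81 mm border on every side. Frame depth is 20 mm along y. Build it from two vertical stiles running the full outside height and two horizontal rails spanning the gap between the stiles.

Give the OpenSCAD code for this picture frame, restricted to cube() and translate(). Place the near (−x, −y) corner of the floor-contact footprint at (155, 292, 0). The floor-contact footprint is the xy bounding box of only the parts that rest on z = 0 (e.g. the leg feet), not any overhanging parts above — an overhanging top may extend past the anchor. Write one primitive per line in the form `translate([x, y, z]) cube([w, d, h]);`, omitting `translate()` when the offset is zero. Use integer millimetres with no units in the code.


translate([155, 292, 0]) cube([81, 20, 604]);
translate([734, 292, 0]) cube([81, 20, 604]);
translate([236, 292, 0]) cube([498, 20, 81]);
translate([236, 292, 523]) cube([498, 20, 81]);


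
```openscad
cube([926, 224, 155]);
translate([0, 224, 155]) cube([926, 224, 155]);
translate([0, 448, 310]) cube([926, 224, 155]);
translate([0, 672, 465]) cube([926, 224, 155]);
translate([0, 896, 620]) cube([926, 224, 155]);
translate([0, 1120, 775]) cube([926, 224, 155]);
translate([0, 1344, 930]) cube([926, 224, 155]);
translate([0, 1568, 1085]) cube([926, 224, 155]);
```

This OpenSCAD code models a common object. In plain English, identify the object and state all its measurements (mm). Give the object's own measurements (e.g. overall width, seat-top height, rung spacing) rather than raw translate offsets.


A straight staircase of 8 solid steps. Each step is 926 mm wide (x), 224 mm deep (y, the going) and 155 mm tall (the rise). The first step rests on the floor; each subsequent step sits one going further in +y and one rise higher in +z, directly behind and above the previous step with no overlap.
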